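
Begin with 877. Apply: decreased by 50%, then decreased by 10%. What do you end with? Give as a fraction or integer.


Start: 877
Step 1: decrease by 50% => multiply by 50/100
  877 * 50/100 = 877/2
Step 2: decrease by 10% => multiply by 90/100
  877/2 * 90/100 = 7893/20
Final value = 7893/20

7893/20


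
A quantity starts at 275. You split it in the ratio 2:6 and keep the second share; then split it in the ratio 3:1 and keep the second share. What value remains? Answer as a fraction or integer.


Start with 275.
Step 1: Split 2:6, second share = 275 * 6/8 = 825/4
Step 2: Split 3:1, second share = 825/4 * 1/4 = 825/16
Final result = 825/16

825/16


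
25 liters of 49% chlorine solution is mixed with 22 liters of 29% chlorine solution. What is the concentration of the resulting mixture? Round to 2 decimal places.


Solute in mixture 1 = 49% of 25 L = 25*49/100 = 49/4 L
Solute in mixture 2 = 29% of 22 L = 22*29/100 = 319/50 L
Total solute = 49/4 + 319/50 = 1863/100 L
Total volume = 25 + 22 = 47 L
Final concentration = 1863/100/47 * 100 = 39.64%

39.64


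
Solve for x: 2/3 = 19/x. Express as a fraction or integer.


Setting up: 2/3 = 19/x
Cross multiply: 2 * x = 3 * 19
2x = 57
x = 57/2
x = 57/2

57/2


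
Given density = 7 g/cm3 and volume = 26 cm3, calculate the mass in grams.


Using mass = density * volume
Density = 7 g/cm3
Volume = 26 cm3
Mass = 7 * 26
= 182 g

182


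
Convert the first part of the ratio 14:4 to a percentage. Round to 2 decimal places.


Total parts = 14 + 4 = 18
First part fraction = 14/18
Percentage = (14/18) * 100
= 0.777778 * 100
= 77.78%

77.78


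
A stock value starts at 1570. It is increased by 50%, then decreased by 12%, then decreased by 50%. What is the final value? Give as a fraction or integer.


Start: 1570
Step 1: increase by 50% => multiply by 150/100
  1570 * 150/100 = 2355
Step 2: decrease by 12% => multiply by 88/100
  2355 * 88/100 = 10362/5
Step 3: decrease by 50% => multiply by 50/100
  10362/5 * 50/100 = 5181/5
Final value = 5181/5

5181/5


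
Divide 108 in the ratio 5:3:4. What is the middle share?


Ratio = 5:3:4
Total parts = 5 + 3 + 4 = 12
Value per part = 108 / 12 = 9
First share = 5 * 9 = 45
Middle share = 3 * 9 = 27
Third share = 4 * 9 = 36

27


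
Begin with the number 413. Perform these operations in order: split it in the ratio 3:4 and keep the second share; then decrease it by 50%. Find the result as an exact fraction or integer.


Start with 413.
Step 1: Split 3:4, second share = 413 * 4/7 = 236
Step 2: Decrease by 50%: 236 * 50/100 = 118
Final result = 118

118


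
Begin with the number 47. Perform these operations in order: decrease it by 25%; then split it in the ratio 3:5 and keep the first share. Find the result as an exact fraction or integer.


Start with 47.
Step 1: Decrease by 25%: 47 * 75/100 = 141/4
Step 2: Split 3:5, first share = 141/4 * 3/8 = 423/32
Final result = 423/32

423/32


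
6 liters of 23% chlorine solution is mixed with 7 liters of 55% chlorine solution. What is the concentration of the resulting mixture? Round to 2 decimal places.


Solute in mixture 1 = 23% of 6 L = 6*23/100 = 69/50 L
Solute in mixture 2 = 55% of 7 L = 7*55/100 = 77/20 L
Total solute = 69/50 + 77/20 = 523/100 L
Total volume = 6 + 7 = 13 L
Final concentration = 523/100/13 * 100 = 40.23%

40.23


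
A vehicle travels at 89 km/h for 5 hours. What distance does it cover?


Using distance = speed * time
Speed = 89 km/h
Time = 5 hours
Distance = 89 * 5
= 445 km

445


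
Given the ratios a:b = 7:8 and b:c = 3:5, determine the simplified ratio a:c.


Given a:b = 7:8 and b:c = 3:5
Make b consistent. Multiply first ratio by 3: a:b = 21:24
Multiply second ratio by 8: b:c = 24:40
Now b = 24 in both, so a:b:c = 21:24:40
Therefore a:c = 21:40
Simplify by GCD: a:c = 21:40

21:40


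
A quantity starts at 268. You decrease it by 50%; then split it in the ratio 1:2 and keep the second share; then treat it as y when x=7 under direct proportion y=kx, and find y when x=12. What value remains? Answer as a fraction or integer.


Start with 268.
Step 1: Decrease by 50%: 268 * 50/100 = 134
Step 2: Split 1:2, second share = 134 * 2/3 = 268/3
Step 3: Direct prop: k = (268/3)/7; new y = k*12 = 268/3*12/7 = 1072/7
Final result = 1072/7

1072/7


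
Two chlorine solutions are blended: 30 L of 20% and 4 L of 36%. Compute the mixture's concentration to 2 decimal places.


Solute in mixture 1 = 20% of 30 L = 30*20/100 = 6 L
Solute in mixture 2 = 36% of 4 L = 4*36/100 = 36/25 L
Total solute = 6 + 36/25 = 186/25 L
Total volume = 30 + 4 = 34 L
Final concentration = 186/25/34 * 100 = 21.88%

21.88


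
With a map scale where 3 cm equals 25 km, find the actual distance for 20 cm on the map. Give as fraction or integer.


Map scale: 3 cm = 25 km
Measured distance on map = 20 cm
Set up proportion: 20 * 25 / 3
= 500 / 3
= 500/3 km

500/3


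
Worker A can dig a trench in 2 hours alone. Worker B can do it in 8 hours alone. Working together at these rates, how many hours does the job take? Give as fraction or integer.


Rate of A = 1/2 job per hour
Rate of B = 1/8 job per hour
Combined rate = 1/2 + 1/8
Find common denominator: (8 + 2)/(2*8) = 10/16
Combined rate = 5/8 job per hour
Time together = 1 / (5/8) = 8/5 hours

8/5


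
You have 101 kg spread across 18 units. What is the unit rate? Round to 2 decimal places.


Total kg = 101
Number of units = 18
Unit rate = 101 / 18
= 5.61 kg per unit

5.61


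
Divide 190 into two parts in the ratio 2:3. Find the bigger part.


Total parts = 2 + 3 = 5
Value per part = 190 / 5 = 38
First share = 2 * 38 = 76
Second share = 3 * 38 = 114
Larger share = 114

114


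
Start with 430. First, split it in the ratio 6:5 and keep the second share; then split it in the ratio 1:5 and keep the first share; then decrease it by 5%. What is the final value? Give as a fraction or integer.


Start with 430.
Step 1: Split 6:5, second share = 430 * 5/11 = 2150/11
Step 2: Split 1:5, first share = 2150/11 * 1/6 = 1075/33
Step 3: Decrease by 5%: 1075/33 * 95/100 = 4085/132
Final result = 4085/132

4085/132


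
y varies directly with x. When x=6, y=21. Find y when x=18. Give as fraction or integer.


Direct proportion: y = kx
Find k: k = 21/6 = 7/2
Compute y at x=18: y = 7/2 * 18
y = 63

63


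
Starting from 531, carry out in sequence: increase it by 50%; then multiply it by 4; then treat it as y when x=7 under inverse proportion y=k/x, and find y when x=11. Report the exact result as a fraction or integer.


Start with 531.
Step 1: Increase by 50%: 531 * 150/100 = 1593/2
Step 2: Multiply by 4: 1593/2 * 4 = 3186
Step 3: Inverse prop: k = (3186)*7; new y = k/11 = 3186*7/11 = 22302/11
Final result = 22302/11

22302/11


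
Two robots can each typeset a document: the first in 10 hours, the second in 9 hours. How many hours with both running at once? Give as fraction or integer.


Rate of A = 1/10 job per hour
Rate of B = 1/9 job per hour
Combined rate = 1/10 + 1/9
Find common denominator: (9 + 10)/(10*9) = 19/90
Combined rate = 19/90 job per hour
Time together = 1 / (19/90) = 90/19 hours

90/19


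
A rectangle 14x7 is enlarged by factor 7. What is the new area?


Original dimensions: 14 x 7
Enlargement factor = 7
New width = 14 * 7 = 98
New height = 7 * 7 = 49
New area = 98 * 49 = 4802

4802


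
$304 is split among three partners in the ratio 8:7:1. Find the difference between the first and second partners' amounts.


Total parts = 8 + 7 + 1 = 16
Value per part = 304 / 16 = 19
Shares: 8*19=152, 7*19=133, 1*19=19
First share = 152, second share = 133
Difference = |152 - 133| = 19

19


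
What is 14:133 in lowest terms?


Find GCD(14, 133)
GCD = 7
Divide both by 7: 14/7 = 2, 133/7 = 19
Simplified ratio = 2:19

2:19


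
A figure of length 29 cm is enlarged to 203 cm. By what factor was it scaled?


Original length = 29 cm
Scaled length = 203 cm
Scale factor = 203 / 29
= 7

7


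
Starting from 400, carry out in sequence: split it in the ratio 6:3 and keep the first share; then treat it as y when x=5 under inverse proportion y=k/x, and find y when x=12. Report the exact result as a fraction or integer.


Start with 400.
Step 1: Split 6:3, first share = 400 * 6/9 = 800/3
Step 2: Inverse prop: k = (800/3)*5; new y = k/12 = 800/3*5/12 = 1000/9
Final result = 1000/9

1000/9


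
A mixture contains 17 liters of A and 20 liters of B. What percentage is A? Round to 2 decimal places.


Volume of A = 17 L
Volume of B = 20 L
Total volume = 17 + 20 = 37 L
Percentage of A = (17/37) * 100
= 45.95%

45.95


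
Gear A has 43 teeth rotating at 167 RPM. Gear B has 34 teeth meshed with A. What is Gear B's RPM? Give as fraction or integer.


Gear ratio: teeth_A * RPM_A = teeth_B * RPM_B
43 * 167 = 34 * RPM_B
7181 = 34 * RPM_B
RPM_B = 7181 / 34
RPM_B = 7181/34

7181/34


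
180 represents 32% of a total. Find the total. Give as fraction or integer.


Given: 180 is 32% of the whole
Set up: 180 = 32/100 * whole
whole = 180 * 100 / 32
whole = 18000 / 32
whole = 1125/2

1125/2


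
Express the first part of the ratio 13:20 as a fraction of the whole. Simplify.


Total parts = 13 + 20 = 33
First part fraction = 13/33
Simplify: 13/33 = 13/33

13/33


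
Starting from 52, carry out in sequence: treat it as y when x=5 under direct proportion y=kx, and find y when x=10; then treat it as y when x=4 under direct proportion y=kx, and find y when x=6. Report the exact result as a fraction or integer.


Start with 52.
Step 1: Direct prop: k = (52)/5; new y = k*10 = 52*10/5 = 104
Step 2: Direct prop: k = (104)/4; new y = k*6 = 104*6/4 = 156
Final result = 156

156


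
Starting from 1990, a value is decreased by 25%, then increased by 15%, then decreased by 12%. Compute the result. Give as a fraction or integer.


Start: 1990
Step 1: decrease by 25% => multiply by 75/100
  1990 * 75/100 = 2985/2
Step 2: increase by 15% => multiply by 115/100
  2985/2 * 115/100 = 13731/8
Step 3: decrease by 12% => multiply by 88/100
  13731/8 * 88/100 = 151041/100
Final value = 151041/100

151041/100


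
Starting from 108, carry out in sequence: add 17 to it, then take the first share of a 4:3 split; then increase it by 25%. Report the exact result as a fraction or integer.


Start with 108.
Step 1: Add 17: 108+17=125; split 4:3 first = 125*4/7 = 500/7
Step 2: Increase by 25%: 500/7 * 125/100 = 625/7
Final result = 625/7

625/7


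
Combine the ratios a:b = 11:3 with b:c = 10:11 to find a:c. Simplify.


Given a:b = 11:3 and b:c = 10:11
Make b consistent. Multiply first ratio by 10: a:b = 110:30
Multiply second ratio by 3: b:c = 30:33
Now b = 30 in both, so a:b:c = 110:30:33
Therefore a:c = 110:33
Simplify by GCD: a:c = 10:3

10:3


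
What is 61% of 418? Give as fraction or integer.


Compute 61% of 418
Convert percentage: 61% = 61/100
Multiply: 418 * 61/100
= 25498/100
= 12749/50

12749/50


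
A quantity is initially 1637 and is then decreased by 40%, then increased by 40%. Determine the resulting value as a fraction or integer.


Start: 1637
Step 1: decrease by 40% => multiply by 60/100
  1637 * 60/100 = 4911/5
Step 2: increase by 40% => multiply by 140/100
  4911/5 * 140/100 = 34377/25
Final value = 34377/25

34377/25


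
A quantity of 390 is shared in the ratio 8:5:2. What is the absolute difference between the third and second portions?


Total parts = 8 + 5 + 2 = 15
Value per part = 390 / 15 = 26
Shares: 8*26=208, 5*26=130, 2*26=52
Third share = 52, second share = 130
Difference = |52 - 130| = 78

78


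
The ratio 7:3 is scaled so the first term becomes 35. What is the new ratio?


Original ratio: 7:3
First term target: 35
Scale factor = 35 / 7 = 5
Multiply second term: 3 * 5 = 15
Equivalent ratio = 35:15

35:15


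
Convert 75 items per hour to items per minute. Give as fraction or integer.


Converting from per hour to per minute
Rate = 75 items per hour
Divide by 60: 75/60
= 5/4 items per minute

5/4


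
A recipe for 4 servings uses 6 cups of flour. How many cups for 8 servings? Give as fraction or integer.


Original: 6 cups for 4 servings
Target servings = 8
Scaling factor = 8/4
New amount = 6 * 8/4
= 48/4
= 12 cups

12


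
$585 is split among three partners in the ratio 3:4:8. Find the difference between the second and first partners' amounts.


Total parts = 3 + 4 + 8 = 15
Value per part = 585 / 15 = 39
Shares: 3*39=117, 4*39=156, 8*39=312
Second share = 156, first share = 117
Difference = |156 - 117| = 39

39


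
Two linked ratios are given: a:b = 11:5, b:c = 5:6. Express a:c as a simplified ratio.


Given a:b = 11:5 and b:c = 5:6
Make b consistent. Multiply first ratio by 5: a:b = 55:25
Multiply second ratio by 5: b:c = 25:30
Now b = 25 in both, so a:b:c = 55:25:30
Therefore a:c = 55:30
Simplify by GCD: a:c = 11:6

11:6


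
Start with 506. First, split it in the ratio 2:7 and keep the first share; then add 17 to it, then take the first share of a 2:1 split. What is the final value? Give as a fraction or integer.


Start with 506.
Step 1: Split 2:7, first share = 506 * 2/9 = 1012/9
Step 2: Add 17: 1012/9+17=1165/9; split 2:1 first = 1165/9*2/3 = 2330/27
Final result = 2330/27

2330/27


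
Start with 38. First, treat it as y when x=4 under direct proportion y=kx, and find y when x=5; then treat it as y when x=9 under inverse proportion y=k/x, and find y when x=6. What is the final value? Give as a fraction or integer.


Start with 38.
Step 1: Direct prop: k = (38)/4; new y = k*5 = 38*5/4 = 95/2
Step 2: Inverse prop: k = (95/2)*9; new y = k/6 = 95/2*9/6 = 285/4
Final result = 285/4

285/4


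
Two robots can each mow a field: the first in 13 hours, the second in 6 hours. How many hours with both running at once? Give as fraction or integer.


Rate of A = 1/13 job per hour
Rate of B = 1/6 job per hour
Combined rate = 1/13 + 1/6
Find common denominator: (6 + 13)/(13*6) = 19/78
Combined rate = 19/78 job per hour
Time together = 1 / (19/78) = 78/19 hours

78/19


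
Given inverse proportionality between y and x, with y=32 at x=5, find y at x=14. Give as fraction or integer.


Inverse proportion: y = k/x
Find k: k = 5 * 32 = 160
Compute y at x=14: y = 160/14
y = 80/7

80/7


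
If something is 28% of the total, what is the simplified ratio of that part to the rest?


Part = 28%, Remainder = 72%
Ratio = 28:72
GCD(28, 72) = 4
Simplify: 7:18 = 7:18

7:18


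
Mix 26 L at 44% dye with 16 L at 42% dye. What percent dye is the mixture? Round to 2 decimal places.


Solute in mixture 1 = 44% of 26 L = 26*44/100 = 286/25 L
Solute in mixture 2 = 42% of 16 L = 16*42/100 = 168/25 L
Total solute = 286/25 + 168/25 = 454/25 L
Total volume = 26 + 16 = 42 L
Final concentration = 454/25/42 * 100 = 43.24%

43.24


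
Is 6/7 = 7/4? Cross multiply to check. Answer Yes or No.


Cross multiply to check 6/7 = 7/4
Left cross product: 6 * 4 = 24
Right cross product: 7 * 7 = 49
24 != 49
Not equal, so proportions differ => No

No


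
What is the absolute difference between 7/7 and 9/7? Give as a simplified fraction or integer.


Simplify: 7/7 = 1 and 9/7 = 9/7
Find common denominator: LCD = 7
Convert: 7/7 and 9/7
Difference = |7 - 9|/7 = 2/7
Simplified = 2/7

2/7


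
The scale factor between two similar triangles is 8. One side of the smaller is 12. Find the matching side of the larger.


Similar triangles have proportional sides
Scale factor = 8
Smaller side = 12
Corresponding larger side = 12 * 8
= 96

96


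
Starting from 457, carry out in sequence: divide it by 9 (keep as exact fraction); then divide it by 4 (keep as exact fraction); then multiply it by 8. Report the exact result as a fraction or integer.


Start with 457.
Step 1: Divide by 9: 457 / 9 = 457/9
Step 2: Divide by 4: 457/9 / 4 = 457/36
Step 3: Multiply by 8: 457/36 * 8 = 914/9
Final result = 914/9

914/9


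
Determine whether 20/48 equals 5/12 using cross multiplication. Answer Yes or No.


Cross multiply to check 20/48 = 5/12
Left cross product: 20 * 12 = 240
Right cross product: 48 * 5 = 240
240 = 240
Equal, so proportions match => Yes

Yes


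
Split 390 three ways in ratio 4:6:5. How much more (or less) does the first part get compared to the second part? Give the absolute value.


Total parts = 4 + 6 + 5 = 15
Value per part = 390 / 15 = 26
Shares: 4*26=104, 6*26=156, 5*26=130
First share = 104, second share = 156
Difference = |104 - 156| = 52

52


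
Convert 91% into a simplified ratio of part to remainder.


Part = 91%, Remainder = 9%
Ratio = 91:9
GCD(91, 9) = 1
Simplify: 91:9 = 91:9

91:9


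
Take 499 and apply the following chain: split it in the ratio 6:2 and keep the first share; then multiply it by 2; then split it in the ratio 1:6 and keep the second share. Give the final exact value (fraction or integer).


Start with 499.
Step 1: Split 6:2, first share = 499 * 6/8 = 1497/4
Step 2: Multiply by 2: 1497/4 * 2 = 1497/2
Step 3: Split 1:6, second share = 1497/2 * 6/7 = 4491/7
Final result = 4491/7

4491/7


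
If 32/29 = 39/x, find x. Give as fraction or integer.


Setting up: 32/29 = 39/x
Cross multiply: 32 * x = 29 * 39
32x = 1131
x = 1131/32
x = 1131/32

1131/32


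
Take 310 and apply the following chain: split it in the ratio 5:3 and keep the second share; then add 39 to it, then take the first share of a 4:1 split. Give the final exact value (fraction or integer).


Start with 310.
Step 1: Split 5:3, second share = 310 * 3/8 = 465/4
Step 2: Add 39: 465/4+39=621/4; split 4:1 first = 621/4*4/5 = 621/5
Final result = 621/5

621/5


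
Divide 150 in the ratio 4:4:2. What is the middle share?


Ratio = 4:4:2
Total parts = 4 + 4 + 2 = 10
Value per part = 150 / 10 = 15
First share = 4 * 15 = 60
Middle share = 4 * 15 = 60
Third share = 2 * 15 = 30

60


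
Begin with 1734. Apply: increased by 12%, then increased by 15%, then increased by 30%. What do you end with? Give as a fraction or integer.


Start: 1734
Step 1: increase by 12% => multiply by 112/100
  1734 * 112/100 = 48552/25
Step 2: increase by 15% => multiply by 115/100
  48552/25 * 115/100 = 279174/125
Step 3: increase by 30% => multiply by 130/100
  279174/125 * 130/100 = 1814631/625
Final value = 1814631/625

1814631/625


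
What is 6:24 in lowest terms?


Find GCD(6, 24)
GCD = 6
Divide both by 6: 6/6 = 1, 24/6 = 4
Simplified ratio = 1:4

1:4


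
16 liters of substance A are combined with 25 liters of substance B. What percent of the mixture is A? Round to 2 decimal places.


Volume of A = 16 L
Volume of B = 25 L
Total volume = 16 + 25 = 41 L
Percentage of A = (16/41) * 100
= 39.02%

39.02


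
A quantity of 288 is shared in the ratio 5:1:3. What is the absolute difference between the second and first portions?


Total parts = 5 + 1 + 3 = 9
Value per part = 288 / 9 = 32
Shares: 5*32=160, 1*32=32, 3*32=96
Second share = 32, first share = 160
Difference = |32 - 160| = 128

128


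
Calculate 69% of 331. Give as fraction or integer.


Compute 69% of 331
Convert percentage: 69% = 69/100
Multiply: 331 * 69/100
= 22839/100
= 22839/100

22839/100


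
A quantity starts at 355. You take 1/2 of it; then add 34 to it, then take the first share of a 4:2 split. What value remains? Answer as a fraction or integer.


Start with 355.
Step 1: Take 1/2: 355 * 1/2 = 355/2
Step 2: Add 34: 355/2+34=423/2; split 4:2 first = 423/2*4/6 = 141
Final result = 141

141


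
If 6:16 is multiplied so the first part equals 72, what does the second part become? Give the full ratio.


Original ratio: 6:16
First term target: 72
Scale factor = 72 / 6 = 12
Multiply second term: 16 * 12 = 192
Equivalent ratio = 72:192

72:192


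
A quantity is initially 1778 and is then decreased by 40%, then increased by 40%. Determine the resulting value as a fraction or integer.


Start: 1778
Step 1: decrease by 40% => multiply by 60/100
  1778 * 60/100 = 5334/5
Step 2: increase by 40% => multiply by 140/100
  5334/5 * 140/100 = 37338/25
Final value = 37338/25

37338/25


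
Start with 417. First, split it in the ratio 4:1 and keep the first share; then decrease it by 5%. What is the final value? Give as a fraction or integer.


Start with 417.
Step 1: Split 4:1, first share = 417 * 4/5 = 1668/5
Step 2: Decrease by 5%: 1668/5 * 95/100 = 7923/25
Final result = 7923/25

7923/25


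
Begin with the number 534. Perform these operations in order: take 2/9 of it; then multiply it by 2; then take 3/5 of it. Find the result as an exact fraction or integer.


Start with 534.
Step 1: Take 2/9: 534 * 2/9 = 356/3
Step 2: Multiply by 2: 356/3 * 2 = 712/3
Step 3: Take 3/5: 712/3 * 3/5 = 712/5
Final result = 712/5

712/5


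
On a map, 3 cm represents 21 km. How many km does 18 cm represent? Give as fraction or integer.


Map scale: 3 cm = 21 km
Measured distance on map = 18 cm
Set up proportion: 18 * 21 / 3
= 378 / 3
= 126 km

126


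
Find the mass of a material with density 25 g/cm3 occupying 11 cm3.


Using mass = density * volume
Density = 25 g/cm3
Volume = 11 cm3
Mass = 25 * 11
= 275 g

275


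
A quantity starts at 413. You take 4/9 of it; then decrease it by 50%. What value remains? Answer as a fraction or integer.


Start with 413.
Step 1: Take 4/9: 413 * 4/9 = 1652/9
Step 2: Decrease by 50%: 1652/9 * 50/100 = 826/9
Final result = 826/9

826/9


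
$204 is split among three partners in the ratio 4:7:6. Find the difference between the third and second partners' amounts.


Total parts = 4 + 7 + 6 = 17
Value per part = 204 / 17 = 12
Shares: 4*12=48, 7*12=84, 6*12=72
Third share = 72, second share = 84
Difference = |72 - 84| = 12

12


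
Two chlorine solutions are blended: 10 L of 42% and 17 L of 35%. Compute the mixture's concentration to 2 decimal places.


Solute in mixture 1 = 42% of 10 L = 10*42/100 = 21/5 L
Solute in mixture 2 = 35% of 17 L = 17*35/100 = 119/20 L
Total solute = 21/5 + 119/20 = 203/20 L
Total volume = 10 + 17 = 27 L
Final concentration = 203/20/27 * 100 = 37.59%

37.59


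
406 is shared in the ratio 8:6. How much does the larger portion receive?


Total parts = 8 + 6 = 14
Value per part = 406 / 14 = 29
First share = 8 * 29 = 232
Second share = 6 * 29 = 174
Larger share = 232

232


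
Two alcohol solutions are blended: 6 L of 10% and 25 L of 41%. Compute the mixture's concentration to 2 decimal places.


Solute in mixture 1 = 10% of 6 L = 6*10/100 = 3/5 L
Solute in mixture 2 = 41% of 25 L = 25*41/100 = 41/4 L
Total solute = 3/5 + 41/4 = 217/20 L
Total volume = 6 + 25 = 31 L
Final concentration = 217/20/31 * 100 = 35.00%

35.00


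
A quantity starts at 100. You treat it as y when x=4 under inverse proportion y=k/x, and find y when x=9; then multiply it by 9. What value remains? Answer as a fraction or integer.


Start with 100.
Step 1: Inverse prop: k = (100)*4; new y = k/9 = 100*4/9 = 400/9
Step 2: Multiply by 9: 400/9 * 9 = 400
Final result = 400

400


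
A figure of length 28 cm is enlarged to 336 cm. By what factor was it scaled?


Original length = 28 cm
Scaled length = 336 cm
Scale factor = 336 / 28
= 12

12


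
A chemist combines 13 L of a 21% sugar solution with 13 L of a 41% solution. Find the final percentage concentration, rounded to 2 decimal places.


Solute in mixture 1 = 21% of 13 L = 13*21/100 = 273/100 L
Solute in mixture 2 = 41% of 13 L = 13*41/100 = 533/100 L
Total solute = 273/100 + 533/100 = 403/50 L
Total volume = 13 + 13 = 26 L
Final concentration = 403/50/26 * 100 = 31.00%

31.00


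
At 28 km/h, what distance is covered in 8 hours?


Using distance = speed * time
Speed = 28 km/h
Time = 8 hours
Distance = 28 * 8
= 224 km

224


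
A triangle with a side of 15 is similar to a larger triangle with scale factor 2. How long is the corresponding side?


Similar triangles have proportional sides
Scale factor = 2
Smaller side = 15
Corresponding larger side = 15 * 2
= 30

30


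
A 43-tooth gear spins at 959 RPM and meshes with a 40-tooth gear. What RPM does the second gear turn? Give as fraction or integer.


Gear ratio: teeth_A * RPM_A = teeth_B * RPM_B
43 * 959 = 40 * RPM_B
41237 = 40 * RPM_B
RPM_B = 41237 / 40
RPM_B = 41237/40

41237/40


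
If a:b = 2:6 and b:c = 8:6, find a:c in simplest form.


Given a:b = 2:6 and b:c = 8:6
Make b consistent. Multiply first ratio by 8: a:b = 16:48
Multiply second ratio by 6: b:c = 48:36
Now b = 48 in both, so a:b:c = 16:48:36
Therefore a:c = 16:36
Simplify by GCD: a:c = 4:9

4:9


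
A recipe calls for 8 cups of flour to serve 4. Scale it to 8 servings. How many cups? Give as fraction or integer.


Original: 8 cups for 4 servings
Target servings = 8
Scaling factor = 8/4
New amount = 8 * 8/4
= 64/4
= 16 cups

16


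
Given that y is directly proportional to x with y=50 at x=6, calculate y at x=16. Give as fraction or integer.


Direct proportion: y = kx
Find k: k = 50/6 = 25/3
Compute y at x=16: y = 25/3 * 16
y = 400/3

400/3


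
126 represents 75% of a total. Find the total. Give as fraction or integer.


Given: 126 is 75% of the whole
Set up: 126 = 75/100 * whole
whole = 126 * 100 / 75
whole = 12600 / 75
whole = 168

168


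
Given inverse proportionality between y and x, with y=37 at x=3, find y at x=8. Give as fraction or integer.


Inverse proportion: y = k/x
Find k: k = 3 * 37 = 111
Compute y at x=8: y = 111/8
y = 111/8

111/8


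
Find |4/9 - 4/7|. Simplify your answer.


Simplify: 4/9 = 4/9 and 4/7 = 4/7
Find common denominator: LCD = 63
Convert: 28/63 and 36/63
Difference = |28 - 36|/63 = 8/63
Simplified = 8/63

8/63


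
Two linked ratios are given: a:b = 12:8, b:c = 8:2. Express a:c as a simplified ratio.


Given a:b = 12:8 and b:c = 8:2
Make b consistent. Multiply first ratio by 8: a:b = 96:64
Multiply second ratio by 8: b:c = 64:16
Now b = 64 in both, so a:b:c = 96:64:16
Therefore a:c = 96:16
Simplify by GCD: a:c = 6:1

6:1


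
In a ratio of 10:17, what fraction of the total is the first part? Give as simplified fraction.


Total parts = 10 + 17 = 27
First part fraction = 10/27
Simplify: 10/27 = 10/27

10/27


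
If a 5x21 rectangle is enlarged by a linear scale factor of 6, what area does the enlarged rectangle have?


Original dimensions: 5 x 21
Enlargement factor = 6
New width = 5 * 6 = 30
New height = 21 * 6 = 126
New area = 30 * 126 = 3780

3780


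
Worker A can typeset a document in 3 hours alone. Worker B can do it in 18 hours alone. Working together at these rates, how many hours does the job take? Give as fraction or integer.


Rate of A = 1/3 job per hour
Rate of B = 1/18 job per hour
Combined rate = 1/3 + 1/18
Find common denominator: (18 + 3)/(3*18) = 21/54
Combined rate = 7/18 job per hour
Time together = 1 / (7/18) = 18/7 hours

18/7


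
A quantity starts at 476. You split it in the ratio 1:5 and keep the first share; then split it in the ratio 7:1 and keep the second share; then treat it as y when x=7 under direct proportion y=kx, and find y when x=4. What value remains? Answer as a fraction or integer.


Start with 476.
Step 1: Split 1:5, first share = 476 * 1/6 = 238/3
Step 2: Split 7:1, second share = 238/3 * 1/8 = 119/12
Step 3: Direct prop: k = (119/12)/7; new y = k*4 = 119/12*4/7 = 17/3
Final result = 17/3

17/3


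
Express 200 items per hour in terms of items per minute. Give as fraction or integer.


Converting from per hour to per minute
Rate = 200 items per hour
Divide by 60: 200/60
= 10/3 items per minute

10/3


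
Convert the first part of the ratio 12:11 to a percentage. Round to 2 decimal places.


Total parts = 12 + 11 = 23
First part fraction = 12/23
Percentage = (12/23) * 100
= 0.521739 * 100
= 52.17%

52.17


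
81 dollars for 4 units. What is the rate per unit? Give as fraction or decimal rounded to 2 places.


Total dollars = 81
Number of units = 4
Unit rate = 81 / 4
= 20.25 dollars per unit

20.25


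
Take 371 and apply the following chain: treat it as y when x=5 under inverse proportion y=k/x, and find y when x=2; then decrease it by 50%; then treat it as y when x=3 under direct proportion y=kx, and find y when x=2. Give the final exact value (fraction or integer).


Start with 371.
Step 1: Inverse prop: k = (371)*5; new y = k/2 = 371*5/2 = 1855/2
Step 2: Decrease by 50%: 1855/2 * 50/100 = 1855/4
Step 3: Direct prop: k = (1855/4)/3; new y = k*2 = 1855/4*2/3 = 1855/6
Final result = 1855/6

1855/6


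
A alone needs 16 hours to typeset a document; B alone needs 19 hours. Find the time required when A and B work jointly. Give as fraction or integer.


Rate of A = 1/16 job per hour
Rate of B = 1/19 job per hour
Combined rate = 1/16 + 1/19
Find common denominator: (19 + 16)/(16*19) = 35/304
Combined rate = 35/304 job per hour
Time together = 1 / (35/304) = 304/35 hours

304/35


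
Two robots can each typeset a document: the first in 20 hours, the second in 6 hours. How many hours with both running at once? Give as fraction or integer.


Rate of A = 1/20 job per hour
Rate of B = 1/6 job per hour
Combined rate = 1/20 + 1/6
Find common denominator: (6 + 20)/(20*6) = 26/120
Combined rate = 13/60 job per hour
Time together = 1 / (13/60) = 60/13 hours

60/13


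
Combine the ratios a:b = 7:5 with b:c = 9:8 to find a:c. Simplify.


Given a:b = 7:5 and b:c = 9:8
Make b consistent. Multiply first ratio by 9: a:b = 63:45
Multiply second ratio by 5: b:c = 45:40
Now b = 45 in both, so a:b:c = 63:45:40
Therefore a:c = 63:40
Simplify by GCD: a:c = 63:40

63:40


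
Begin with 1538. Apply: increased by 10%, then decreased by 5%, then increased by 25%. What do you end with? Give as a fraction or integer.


Start: 1538
Step 1: increase by 10% => multiply by 110/100
  1538 * 110/100 = 8459/5
Step 2: decrease by 5% => multiply by 95/100
  8459/5 * 95/100 = 160721/100
Step 3: increase by 25% => multiply by 125/100
  160721/100 * 125/100 = 160721/80
Final value = 160721/80

160721/80


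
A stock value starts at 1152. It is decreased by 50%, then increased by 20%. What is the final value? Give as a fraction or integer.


Start: 1152
Step 1: decrease by 50% => multiply by 50/100
  1152 * 50/100 = 576
Step 2: increase by 20% => multiply by 120/100
  576 * 120/100 = 3456/5
Final value = 3456/5

3456/5


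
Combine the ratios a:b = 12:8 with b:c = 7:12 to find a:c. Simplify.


Given a:b = 12:8 and b:c = 7:12
Make b consistent. Multiply first ratio by 7: a:b = 84:56
Multiply second ratio by 8: b:c = 56:96
Now b = 56 in both, so a:b:c = 84:56:96
Therefore a:c = 84:96
Simplify by GCD: a:c = 7:8

7:8


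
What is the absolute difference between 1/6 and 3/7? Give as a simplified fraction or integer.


Simplify: 1/6 = 1/6 and 3/7 = 3/7
Find common denominator: LCD = 42
Convert: 7/42 and 18/42
Difference = |7 - 18|/42 = 11/42
Simplified = 11/42

11/42


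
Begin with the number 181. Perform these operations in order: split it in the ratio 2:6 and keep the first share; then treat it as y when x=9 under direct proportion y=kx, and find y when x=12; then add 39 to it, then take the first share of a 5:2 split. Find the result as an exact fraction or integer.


Start with 181.
Step 1: Split 2:6, first share = 181 * 2/8 = 181/4
Step 2: Direct prop: k = (181/4)/9; new y = k*12 = 181/4*12/9 = 181/3
Step 3: Add 39: 181/3+39=298/3; split 5:2 first = 298/3*5/7 = 1490/21
Final result = 1490/21

1490/21


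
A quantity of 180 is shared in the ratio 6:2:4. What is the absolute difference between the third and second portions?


Total parts = 6 + 2 + 4 = 12
Value per part = 180 / 12 = 15
Shares: 6*15=90, 2*15=30, 4*15=60
Third share = 60, second share = 30
Difference = |60 - 30| = 30

30


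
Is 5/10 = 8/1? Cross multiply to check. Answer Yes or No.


Cross multiply to check 5/10 = 8/1
Left cross product: 5 * 1 = 5
Right cross product: 10 * 8 = 80
5 != 80
Not equal, so proportions differ => No

No


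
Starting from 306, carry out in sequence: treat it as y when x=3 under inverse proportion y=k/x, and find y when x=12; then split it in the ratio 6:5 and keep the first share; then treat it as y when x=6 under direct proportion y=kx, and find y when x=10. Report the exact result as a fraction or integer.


Start with 306.
Step 1: Inverse prop: k = (306)*3; new y = k/12 = 306*3/12 = 153/2
Step 2: Split 6:5, first share = 153/2 * 6/11 = 459/11
Step 3: Direct prop: k = (459/11)/6; new y = k*10 = 459/11*10/6 = 765/11
Final result = 765/11

765/11


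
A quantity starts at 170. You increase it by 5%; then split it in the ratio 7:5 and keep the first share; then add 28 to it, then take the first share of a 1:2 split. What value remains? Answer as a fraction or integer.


Start with 170.
Step 1: Increase by 5%: 170 * 105/100 = 357/2
Step 2: Split 7:5, first share = 357/2 * 7/12 = 833/8
Step 3: Add 28: 833/8+28=1057/8; split 1:2 first = 1057/8*1/3 = 1057/24
Final result = 1057/24

1057/24


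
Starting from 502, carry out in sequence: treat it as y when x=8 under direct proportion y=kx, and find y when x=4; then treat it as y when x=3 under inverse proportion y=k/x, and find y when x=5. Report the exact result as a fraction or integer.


Start with 502.
Step 1: Direct prop: k = (502)/8; new y = k*4 = 502*4/8 = 251
Step 2: Inverse prop: k = (251)*3; new y = k/5 = 251*3/5 = 753/5
Final result = 753/5

753/5


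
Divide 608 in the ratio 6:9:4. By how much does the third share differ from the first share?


Total parts = 6 + 9 + 4 = 19
Value per part = 608 / 19 = 32
Shares: 6*32=192, 9*32=288, 4*32=128
Third share = 128, first share = 192
Difference = |128 - 192| = 64

64


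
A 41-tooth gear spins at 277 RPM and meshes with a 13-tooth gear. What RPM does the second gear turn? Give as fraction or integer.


Gear ratio: teeth_A * RPM_A = teeth_B * RPM_B
41 * 277 = 13 * RPM_B
11357 = 13 * RPM_B
RPM_B = 11357 / 13
RPM_B = 11357/13

11357/13


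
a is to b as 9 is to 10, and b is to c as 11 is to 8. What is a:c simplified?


Given a:b = 9:10 and b:c = 11:8
Make b consistent. Multiply first ratio by 11: a:b = 99:110
Multiply second ratio by 10: b:c = 110:80
Now b = 110 in both, so a:b:c = 99:110:80
Therefore a:c = 99:80
Simplify by GCD: a:c = 99:80

99:80


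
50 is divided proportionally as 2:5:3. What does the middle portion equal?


Ratio = 2:5:3
Total parts = 2 + 5 + 3 = 10
Value per part = 50 / 10 = 5
First share = 2 * 5 = 10
Middle share = 5 * 5 = 25
Third share = 3 * 5 = 15

25


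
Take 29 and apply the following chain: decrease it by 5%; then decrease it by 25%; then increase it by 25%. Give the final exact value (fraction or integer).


Start with 29.
Step 1: Decrease by 5%: 29 * 95/100 = 551/20
Step 2: Decrease by 25%: 551/20 * 75/100 = 1653/80
Step 3: Increase by 25%: 1653/80 * 125/100 = 1653/64
Final result = 1653/64

1653/64


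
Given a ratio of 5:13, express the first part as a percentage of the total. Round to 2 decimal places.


Total parts = 5 + 13 = 18
First part fraction = 5/18
Percentage = (5/18) * 100
= 0.277778 * 100
= 27.78%

27.78


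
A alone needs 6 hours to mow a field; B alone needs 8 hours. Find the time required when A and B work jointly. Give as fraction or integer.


Rate of A = 1/6 job per hour
Rate of B = 1/8 job per hour
Combined rate = 1/6 + 1/8
Find common denominator: (8 + 6)/(6*8) = 14/48
Combined rate = 7/24 job per hour
Time together = 1 / (7/24) = 24/7 hours

24/7


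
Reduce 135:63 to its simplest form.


Find GCD(135, 63)
GCD = 9
Divide both by 9: 135/9 = 15, 63/9 = 7
Simplified ratio = 15:7

15:7


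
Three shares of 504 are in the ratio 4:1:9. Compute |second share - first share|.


Total parts = 4 + 1 + 9 = 14
Value per part = 504 / 14 = 36
Shares: 4*36=144, 1*36=36, 9*36=324
Second share = 36, first share = 144
Difference = |36 - 144| = 108

108


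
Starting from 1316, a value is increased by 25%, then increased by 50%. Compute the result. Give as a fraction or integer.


Start: 1316
Step 1: increase by 25% => multiply by 125/100
  1316 * 125/100 = 1645
Step 2: increase by 50% => multiply by 150/100
  1645 * 150/100 = 4935/2
Final value = 4935/2

4935/2


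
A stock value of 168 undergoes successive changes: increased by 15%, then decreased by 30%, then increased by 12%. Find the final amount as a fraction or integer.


Start: 168
Step 1: increase by 15% => multiply by 115/100
  168 * 115/100 = 966/5
Step 2: decrease by 30% => multiply by 70/100
  966/5 * 70/100 = 3381/25
Step 3: increase by 12% => multiply by 112/100
  3381/25 * 112/100 = 94668/625
Final value = 94668/625

94668/625


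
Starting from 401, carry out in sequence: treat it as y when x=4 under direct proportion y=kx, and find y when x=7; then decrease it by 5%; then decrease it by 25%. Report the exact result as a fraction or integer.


Start with 401.
Step 1: Direct prop: k = (401)/4; new y = k*7 = 401*7/4 = 2807/4
Step 2: Decrease by 5%: 2807/4 * 95/100 = 53333/80
Step 3: Decrease by 25%: 53333/80 * 75/100 = 159999/320
Final result = 159999/320

159999/320


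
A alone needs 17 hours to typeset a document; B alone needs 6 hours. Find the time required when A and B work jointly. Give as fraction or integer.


Rate of A = 1/17 job per hour
Rate of B = 1/6 job per hour
Combined rate = 1/17 + 1/6
Find common denominator: (6 + 17)/(17*6) = 23/102
Combined rate = 23/102 job per hour
Time together = 1 / (23/102) = 102/23 hours

102/23


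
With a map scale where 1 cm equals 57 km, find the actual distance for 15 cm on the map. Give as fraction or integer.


Map scale: 1 cm = 57 km
Measured distance on map = 15 cm
Set up proportion: 15 * 57 / 1
= 855 / 1
= 855 km

855


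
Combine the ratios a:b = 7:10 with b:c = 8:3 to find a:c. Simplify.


Given a:b = 7:10 and b:c = 8:3
Make b consistent. Multiply first ratio by 8: a:b = 56:80
Multiply second ratio by 10: b:c = 80:30
Now b = 80 in both, so a:b:c = 56:80:30
Therefore a:c = 56:30
Simplify by GCD: a:c = 28:15

28:15


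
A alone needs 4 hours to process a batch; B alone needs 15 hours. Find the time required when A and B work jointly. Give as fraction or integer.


Rate of A = 1/4 job per hour
Rate of B = 1/15 job per hour
Combined rate = 1/4 + 1/15
Find common denominator: (15 + 4)/(4*15) = 19/60
Combined rate = 19/60 job per hour
Time together = 1 / (19/60) = 60/19 hours

60/19


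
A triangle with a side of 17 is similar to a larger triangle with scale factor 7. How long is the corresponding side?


Similar triangles have proportional sides
Scale factor = 7
Smaller side = 17
Corresponding larger side = 17 * 7
= 119

119


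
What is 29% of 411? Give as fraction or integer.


Compute 29% of 411
Convert percentage: 29% = 29/100
Multiply: 411 * 29/100
= 11919/100
= 11919/100

11919/100


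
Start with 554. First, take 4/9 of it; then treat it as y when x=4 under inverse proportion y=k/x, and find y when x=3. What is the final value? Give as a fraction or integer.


Start with 554.
Step 1: Take 4/9: 554 * 4/9 = 2216/9
Step 2: Inverse prop: k = (2216/9)*4; new y = k/3 = 2216/9*4/3 = 8864/27
Final result = 8864/27

8864/27


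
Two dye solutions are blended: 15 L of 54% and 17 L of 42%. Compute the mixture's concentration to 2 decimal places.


Solute in mixture 1 = 54% of 15 L = 15*54/100 = 81/10 L
Solute in mixture 2 = 42% of 17 L = 17*42/100 = 357/50 L
Total solute = 81/10 + 357/50 = 381/25 L
Total volume = 15 + 17 = 32 L
Final concentration = 381/25/32 * 100 = 47.63%

47.63


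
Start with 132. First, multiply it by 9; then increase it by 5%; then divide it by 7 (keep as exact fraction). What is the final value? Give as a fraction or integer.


Start with 132.
Step 1: Multiply by 9: 132 * 9 = 1188
Step 2: Increase by 5%: 1188 * 105/100 = 6237/5
Step 3: Divide by 7: 6237/5 / 7 = 891/5
Final result = 891/5

891/5


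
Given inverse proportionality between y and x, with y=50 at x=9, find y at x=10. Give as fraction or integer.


Inverse proportion: y = k/x
Find k: k = 9 * 50 = 450
Compute y at x=10: y = 450/10
y = 45

45
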